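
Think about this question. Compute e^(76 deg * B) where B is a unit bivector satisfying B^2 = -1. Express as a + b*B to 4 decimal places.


For a unit bivector B with B^2 = -1, the exponential series gives
e^(theta*B) = cos(theta) + sin(theta)*B (the GA analogue of Euler's formula).
theta = 76 degrees = 1.32645 rad
cos(76 deg) = 0.2419
sin(76 deg) = 0.9703
exp(theta*B) = 0.2419 + 0.9703*B


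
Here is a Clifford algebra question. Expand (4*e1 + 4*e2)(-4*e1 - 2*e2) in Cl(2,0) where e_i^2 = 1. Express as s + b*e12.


Expand: (4*e1 + 4*e2)(-4*e1 - 2*e2)
= 4*(-4)*e1e1 + 4*(-2)*e1e2 + 4*(-4)*e2e1 + 4*(-2)*e2e2
Using e1^2 = e2^2 = 1, e2e1 = -e1e2:
Scalar part s = 4*(-4) + 4*(-2) = -16 + (-8) = -24
Bivector part b = 4*(-2) - 4*(-4) = -8 - (-16) = 8
uv = -24 + 8*e12


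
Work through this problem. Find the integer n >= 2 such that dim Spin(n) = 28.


dim Spin(n) = dim so(n) = n(n-1)/2.
Solve n(n-1)/2 = 28, i.e. n^2 - n - 56 = 0.
Discriminant = 1 + 8*28 = 225
n = (1 + sqrt(225))/2 = (1 + 15)/2 = 8


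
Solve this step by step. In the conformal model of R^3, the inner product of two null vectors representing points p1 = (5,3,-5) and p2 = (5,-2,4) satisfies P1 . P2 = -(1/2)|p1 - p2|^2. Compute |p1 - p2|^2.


p1 - p2 = (0, 5, -9)
|p1 - p2|^2 = 0^2 + 5^2 + (-9)^2
= 0 + 25 + 81
= 106


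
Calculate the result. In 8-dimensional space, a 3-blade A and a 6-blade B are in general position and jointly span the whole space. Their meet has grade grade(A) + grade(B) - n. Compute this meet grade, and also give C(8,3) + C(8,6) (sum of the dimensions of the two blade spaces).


Meet grade = grade(A) + grade(B) - n
= 3 + 6 - 8 = 1
C(8,3) = 56
C(8,6) = 28
dim_A + dim_B = 56 + 28 = 84


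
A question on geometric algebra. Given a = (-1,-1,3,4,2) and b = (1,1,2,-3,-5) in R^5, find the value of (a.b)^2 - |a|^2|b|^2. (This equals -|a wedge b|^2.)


a . b = (-1)*1 + (-1)*1 + 3*2 + 4*(-3) + 2*(-5)
= -1 + (-1) + 6 + (-12) + (-10) = -18
|a|^2 = (-1)^2 + (-1)^2 + 3^2 + 4^2 + 2^2 = 31
|b|^2 = 1^2 + 1^2 + 2^2 + (-3)^2 + (-5)^2 = 40
(a.b)^2 = (-18)^2 = 324
|a|^2 * |b|^2 = 31 * 40 = 1240
Result = 324 - 1240 = -916


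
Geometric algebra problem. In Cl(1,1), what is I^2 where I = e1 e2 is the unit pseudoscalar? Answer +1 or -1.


The pseudoscalar I = e1...e_n (product of all n generators) of Cl(p,q) satisfies I^2 = (-1)^(q + n(n-1)/2).
p = 1, q = 1, n = p + q = 2
n(n-1)/2 = 2 * 1 / 2 = 1
Exponent = q + n(n-1)/2 = 1 + 1 = 2
I^2 = (-1)^2 = +1


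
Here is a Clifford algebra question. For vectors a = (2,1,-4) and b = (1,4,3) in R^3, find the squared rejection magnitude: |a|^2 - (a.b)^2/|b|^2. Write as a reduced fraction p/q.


|a|^2 = 2^2 + 1^2 + (-4)^2 = 21
|b|^2 = 1^2 + 4^2 + 3^2 = 26
a . b = 2*1 + 1*4 + (-4)*3 = -6
(a.b)^2 = (-6)^2 = 36
|rej|^2 = 21 - 36/26
= (546 - 36)/26
= 510/26
In lowest terms: 255/13


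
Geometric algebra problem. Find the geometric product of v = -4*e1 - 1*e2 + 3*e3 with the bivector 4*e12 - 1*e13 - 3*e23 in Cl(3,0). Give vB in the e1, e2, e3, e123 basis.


vB has grade-1 (vector) and grade-3 (trivector) parts: vB = (v _| B) + (v ^ B).
Vector part <vB>_1:
  e1: -v2*b12 - v3*b13 = -(-1)*(4) - (3)*(-1) = 7
  e2: v1*b12 - v3*b23 = (-4)*(4) - (3)*(-3) = -7
  e3: v1*b13 + v2*b23 = (-4)*(-1) + (-1)*(-3) = 7
Trivector part <vB>_3:
  e123: v1*b23 - v2*b13 + v3*b12 = (-4)*(-3) - (-1)*(-1) + (3)*(4) = 23
vB = 7*e1 - 7*e2 + 7*e3 + 23*e123


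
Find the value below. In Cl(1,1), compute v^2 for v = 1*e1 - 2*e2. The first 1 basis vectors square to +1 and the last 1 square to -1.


v^2 = sum of c_i^2 * e_i^2
Positive signature terms (e_i^2 = +1): 1^2 = 1
Negative signature terms (e_j^2 = -1): (-2)^2 = 4
v^2 = 1 - 4 = -3


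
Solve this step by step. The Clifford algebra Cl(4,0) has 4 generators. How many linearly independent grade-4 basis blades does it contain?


Number of grade-k basis blades in Cl(p,q) with n = p + q is C(n, k).
n = 4 + 0 = 4
C(4, 4) = 4! / (4! * 0!)
= 24 / (24 * 1)
= 1


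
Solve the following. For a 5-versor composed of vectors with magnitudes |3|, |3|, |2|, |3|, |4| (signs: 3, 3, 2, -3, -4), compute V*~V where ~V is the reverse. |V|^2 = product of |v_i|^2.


Each vector v_i has |v_i|^2 = s_i^2
Squared scales: 3^2 = 9, 3^2 = 9, 2^2 = 4, (-3)^2 = 9, (-4)^2 = 16
|V|^2 = 9 * 9 * 4 * 9 * 16
= 46656


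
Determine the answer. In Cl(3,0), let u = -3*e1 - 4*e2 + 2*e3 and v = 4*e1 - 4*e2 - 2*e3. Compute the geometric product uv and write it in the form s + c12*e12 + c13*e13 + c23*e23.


In Cl(3,0): e_i^2 = 1, e_ie_j = -e_je_i for i != j.
Scalar part = u . v = (-3)*4 + (-4)*(-4) + 2*(-2)
= -12 + 16 + (-4) = 0
e12 coeff = (-3)*(-4) - (-4)*4 = 12 - (-16) = 28
e13 coeff = (-3)*(-2) - 2*4 = 6 - 8 = -2
e23 coeff = (-4)*(-2) - 2*(-4) = 8 - (-8) = 16
uv = 0 + 28*e12 - 2*e13 + 16*e23


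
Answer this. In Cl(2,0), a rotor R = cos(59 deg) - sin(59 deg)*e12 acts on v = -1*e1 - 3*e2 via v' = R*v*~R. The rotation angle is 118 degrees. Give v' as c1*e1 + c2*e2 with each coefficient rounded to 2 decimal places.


Rotor R = cos(59deg) - sin(59deg)*e12
Rotation angle theta = 2 * 59 = 118 degrees
v' = R*v*~R rotates v by theta.
cos(118deg) = -0.4695, sin(118deg) = 0.8829
v'_1 = -1*cos(118deg) - (-3)*sin(118deg)
= -1*(-0.4695) - (-3)*0.8829
= 3.12
v'_2 = -1*sin(118deg) + (-3)*cos(118deg)
= -1*0.8829 + (-3)*(-0.4695)
= 0.53
v' = 3.12*e1 + 0.53*e2


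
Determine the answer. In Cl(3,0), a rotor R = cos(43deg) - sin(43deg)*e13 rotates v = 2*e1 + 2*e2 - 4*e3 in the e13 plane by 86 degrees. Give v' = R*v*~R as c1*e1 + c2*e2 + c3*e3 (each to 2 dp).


Rotor R = cos(43deg) - sin(43deg)*e13
Rotation angle theta = 2 * 43 = 86 degrees in the e13 plane (e1 -> e3).
The component perpendicular to the plane (e2) is invariant: v'_2 = v2 = 2.00
cos(86deg) = 0.0698, sin(86deg) = 0.9976
v'_1 = v1*cos(theta) - v3*sin(theta) = 2*0.0698 - (-4)*0.9976 = 4.13
v'_3 = v1*sin(theta) + v3*cos(theta) = 2*0.9976 + (-4)*0.0698 = 1.72
v' = 4.13*e1 + 2.00*e2 + 1.72*e3


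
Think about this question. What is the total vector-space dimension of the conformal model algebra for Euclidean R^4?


The conformal model of R^4 uses Cl(5,1): the 4 Euclidean generators plus two extra orthogonal generators e+ (e+^2 = +1) and e- (e-^2 = -1), from which the null vectors e0, einf are built.
Number of generators m = 4 + 2 = 6.
dim Cl(p,q) = 2^m = 2^6 = 64


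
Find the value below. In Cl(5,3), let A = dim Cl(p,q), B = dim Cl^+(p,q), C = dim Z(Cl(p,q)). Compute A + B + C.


n = 5 + 3 = 8
Total dim = 2^8 = 256
Even subalgebra dim = 2^7 = 128
n is even, so center dim = 1
Sum = 256 + 128 + 1 = 385


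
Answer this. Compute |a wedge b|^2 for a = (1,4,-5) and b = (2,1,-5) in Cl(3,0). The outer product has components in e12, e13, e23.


a wedge b = (a1*b2 - a2*b1)*e12 + (a1*b3 - a3*b1)*e13 + (a2*b3 - a3*b2)*e23
e12 coeff: 1*1 - 4*2 = 1 - 8 = -7
e13 coeff: 1*(-5) - (-5)*2 = -5 - (-10) = 5
e23 coeff: 4*(-5) - (-5)*1 = -20 - (-5) = -15
|a wedge b|^2 = (-7)^2 + 5^2 + (-15)^2
= 49 + 25 + 225
= 299


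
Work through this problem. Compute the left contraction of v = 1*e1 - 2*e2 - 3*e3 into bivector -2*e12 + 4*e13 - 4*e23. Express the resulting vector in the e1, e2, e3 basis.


Left contraction v _| B = <vB>_1 (grade-1 part of the geometric product vB).
Using e1_|e12 = e2, e2_|e12 = -e1, e1_|e13 = e3, e3_|e13 = -e1, e2_|e23 = e3, e3_|e23 = -e2:
e1 coeff: -v2*b12 - v3*b13 = -(-2)*(-2) - (-3)*(4) = 8
e2 coeff: v1*b12 - v3*b23 = (1)*(-2) - (-3)*(-4) = -14
e3 coeff: v1*b13 + v2*b23 = (1)*(4) + (-2)*(-4) = 12
v _| B = 8*e1 - 14*e2 + 12*e3


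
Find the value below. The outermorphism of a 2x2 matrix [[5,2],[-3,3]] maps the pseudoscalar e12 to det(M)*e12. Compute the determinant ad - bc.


The outermorphism of a linear map f sends e1^e2 to f(e1)^f(e2).
f(e1) = 5*e1 - 3*e2
f(e2) = 2*e1 + 3*e2
f(e1) ^ f(e2) = (5*e1 - 3*e2) ^ (2*e1 + 3*e2)
= 5*3*e12 + (-3)*2*e21
= (15 - (-6))*e12
= 21*e12
Coefficient = 21


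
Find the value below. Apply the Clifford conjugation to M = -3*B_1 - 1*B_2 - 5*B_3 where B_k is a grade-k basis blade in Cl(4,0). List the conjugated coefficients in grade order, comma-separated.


Clifford conjugate sign for grade k: (-1)^(k(k+1)/2)
Grade 1: (-1)^(1*2/2) = (-1)^1 = -1, coeff -3 -> 3
Grade 2: (-1)^(2*3/2) = (-1)^3 = -1, coeff -1 -> 1
Grade 3: (-1)^(3*4/2) = (-1)^6 = 1, coeff -5 -> -5
Conjugated coefficients: 3, 1, -5


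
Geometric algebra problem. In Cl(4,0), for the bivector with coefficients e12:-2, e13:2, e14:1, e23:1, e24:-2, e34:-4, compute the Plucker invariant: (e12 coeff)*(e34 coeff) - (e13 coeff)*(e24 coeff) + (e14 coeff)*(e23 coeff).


Plucker relation: af - be + cd
a*f = (-2)*(-4) = 8
b*e = 2*(-2) = -4
c*d = 1*1 = 1
af - be + cd = 8 - (-4) + 1
= 13


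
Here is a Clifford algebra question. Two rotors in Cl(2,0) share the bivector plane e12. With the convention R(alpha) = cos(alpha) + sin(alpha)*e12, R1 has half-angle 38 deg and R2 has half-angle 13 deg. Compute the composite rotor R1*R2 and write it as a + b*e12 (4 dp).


Same-plane rotors commute and their half-angles add:
R1*R2 = cos(a1 + a2) + sin(a1 + a2)*e12.
a1 + a2 = 38 + 13 = 51 deg
cos(51 deg) = 0.6293
sin(51 deg) = 0.7771
R1*R2 = 0.6293 + 0.7771*e12


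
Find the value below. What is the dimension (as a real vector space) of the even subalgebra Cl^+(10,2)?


Even subalgebra dimension = 2^(n-1)
n = 10 + 2 = 12
2^(12 - 1) = 2^11 = 2048
Verification: sum of C(12,k) for even k = 1 + 66 + 495 + 924 + 495 + 66 + 1 = 2048
Result = 2048


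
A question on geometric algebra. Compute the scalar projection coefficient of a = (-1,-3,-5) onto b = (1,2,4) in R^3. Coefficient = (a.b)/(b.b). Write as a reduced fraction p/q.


Projection coefficient = (a . b) / (b . b)
a . b = (-1)*1 + (-3)*2 + (-5)*4
= -1 + (-6) + (-20) = -27
b . b = 1^2 + 2^2 + 4^2
= 1 + 4 + 16 = 21
Coefficient = -27/21
In lowest terms: -9/7


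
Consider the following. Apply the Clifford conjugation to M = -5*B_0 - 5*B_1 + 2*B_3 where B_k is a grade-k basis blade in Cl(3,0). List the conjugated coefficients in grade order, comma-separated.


Clifford conjugate sign for grade k: (-1)^(k(k+1)/2)
Grade 0: (-1)^(0*1/2) = (-1)^0 = 1, coeff -5 -> -5
Grade 1: (-1)^(1*2/2) = (-1)^1 = -1, coeff -5 -> 5
Grade 3: (-1)^(3*4/2) = (-1)^6 = 1, coeff 2 -> 2
Conjugated coefficients: -5, 5, 2


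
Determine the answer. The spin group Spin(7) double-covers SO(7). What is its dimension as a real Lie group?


Spin(n) double-covers SO(n); both have Lie algebra so(n) of dimension n(n-1)/2.
n = 7
n(n-1) = 7 * 6 = 42
dim Spin(7) = 42/2 = 21


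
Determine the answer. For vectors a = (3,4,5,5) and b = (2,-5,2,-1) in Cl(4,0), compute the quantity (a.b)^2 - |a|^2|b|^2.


a . b = 3*2 + 4*(-5) + 5*2 + 5*(-1)
= 6 + (-20) + 10 + (-5) = -9
|a|^2 = 3^2 + 4^2 + 5^2 + 5^2 = 75
|b|^2 = 2^2 + (-5)^2 + 2^2 + (-1)^2 = 34
(a.b)^2 = (-9)^2 = 81
|a|^2 * |b|^2 = 75 * 34 = 2550
Result = 81 - 2550 = -2469


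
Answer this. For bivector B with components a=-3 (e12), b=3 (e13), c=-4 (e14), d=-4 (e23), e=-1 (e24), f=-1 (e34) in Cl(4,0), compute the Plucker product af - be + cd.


Plucker relation: af - be + cd
a*f = (-3)*(-1) = 3
b*e = 3*(-1) = -3
c*d = (-4)*(-4) = 16
af - be + cd = 3 - (-3) + 16
= 22


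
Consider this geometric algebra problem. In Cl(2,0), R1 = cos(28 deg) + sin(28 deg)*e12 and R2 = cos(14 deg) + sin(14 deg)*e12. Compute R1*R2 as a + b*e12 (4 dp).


Same-plane rotors commute and their half-angles add:
R1*R2 = cos(a1 + a2) + sin(a1 + a2)*e12.
a1 + a2 = 28 + 14 = 42 deg
cos(42 deg) = 0.7431
sin(42 deg) = 0.6691
R1*R2 = 0.7431 + 0.6691*e12


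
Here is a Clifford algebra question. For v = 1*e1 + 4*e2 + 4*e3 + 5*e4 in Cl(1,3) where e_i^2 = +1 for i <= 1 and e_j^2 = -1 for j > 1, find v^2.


v^2 = sum of c_i^2 * e_i^2
Positive signature terms (e_i^2 = +1): 1^2 = 1
Negative signature terms (e_j^2 = -1): 4^2 + 4^2 + 5^2 = 57
v^2 = 1 - 57 = -56


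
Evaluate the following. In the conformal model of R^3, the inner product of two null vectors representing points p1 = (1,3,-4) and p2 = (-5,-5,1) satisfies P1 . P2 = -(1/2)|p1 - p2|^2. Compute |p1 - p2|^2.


p1 - p2 = (6, 8, -5)
|p1 - p2|^2 = 6^2 + 8^2 + (-5)^2
= 36 + 64 + 25
= 125


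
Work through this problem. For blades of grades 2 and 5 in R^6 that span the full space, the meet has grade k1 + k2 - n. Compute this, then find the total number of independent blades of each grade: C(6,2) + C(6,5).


Meet grade = grade(A) + grade(B) - n
= 2 + 5 - 6 = 1
C(6,2) = 15
C(6,5) = 6
dim_A + dim_B = 15 + 6 = 21


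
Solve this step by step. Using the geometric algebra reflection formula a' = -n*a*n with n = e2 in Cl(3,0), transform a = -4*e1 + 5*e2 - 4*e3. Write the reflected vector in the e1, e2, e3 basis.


Reflection formula: a' = -n*a*n, with n = e2 (unit vector, n^2 = 1).
For reflection through hyperplane perp to e2:
The component along e2 flips sign, others stay.
a = (-4, 5, -4)
a' = (-4, -5, -4)
a' = -4*e1 - 5*e2 - 4*e3


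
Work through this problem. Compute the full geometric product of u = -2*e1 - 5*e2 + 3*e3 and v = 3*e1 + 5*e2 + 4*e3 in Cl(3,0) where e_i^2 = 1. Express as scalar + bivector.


In Cl(3,0): e_i^2 = 1, e_ie_j = -e_je_i for i != j.
Scalar part = u . v = (-2)*3 + (-5)*5 + 3*4
= -6 + (-25) + 12 = -19
e12 coeff = (-2)*5 - (-5)*3 = -10 - (-15) = 5
e13 coeff = (-2)*4 - 3*3 = -8 - 9 = -17
e23 coeff = (-5)*4 - 3*5 = -20 - 15 = -35
uv = -19 + 5*e12 - 17*e13 - 35*e23


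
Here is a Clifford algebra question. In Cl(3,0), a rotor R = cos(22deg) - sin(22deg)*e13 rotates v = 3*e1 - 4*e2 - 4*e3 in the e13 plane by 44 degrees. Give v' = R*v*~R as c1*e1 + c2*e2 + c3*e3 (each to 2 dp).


Rotor R = cos(22deg) - sin(22deg)*e13
Rotation angle theta = 2 * 22 = 44 degrees in the e13 plane (e1 -> e3).
The component perpendicular to the plane (e2) is invariant: v'_2 = v2 = -4.00
cos(44deg) = 0.7193, sin(44deg) = 0.6947
v'_1 = v1*cos(theta) - v3*sin(theta) = 3*0.7193 - (-4)*0.6947 = 4.94
v'_3 = v1*sin(theta) + v3*cos(theta) = 3*0.6947 + (-4)*0.7193 = -0.79
v' = 4.94*e1 - 4.00*e2 - 0.79*e3


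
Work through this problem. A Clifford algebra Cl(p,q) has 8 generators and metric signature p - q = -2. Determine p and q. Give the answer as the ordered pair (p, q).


We need p + q = 8 and p - q = -2.
Adding: 2p = 8 + (-2) = 6, so p = 3.
Then q = 8 - 3 = 5.
(p, q) = (3, 5)


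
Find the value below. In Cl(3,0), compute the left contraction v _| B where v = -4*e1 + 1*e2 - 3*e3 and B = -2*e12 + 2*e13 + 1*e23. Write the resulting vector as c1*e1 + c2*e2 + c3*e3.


Left contraction v _| B = <vB>_1 (grade-1 part of the geometric product vB).
Using e1_|e12 = e2, e2_|e12 = -e1, e1_|e13 = e3, e3_|e13 = -e1, e2_|e23 = e3, e3_|e23 = -e2:
e1 coeff: -v2*b12 - v3*b13 = -(1)*(-2) - (-3)*(2) = 8
e2 coeff: v1*b12 - v3*b23 = (-4)*(-2) - (-3)*(1) = 11
e3 coeff: v1*b13 + v2*b23 = (-4)*(2) + (1)*(1) = -7
v _| B = 8*e1 + 11*e2 - 7*e3


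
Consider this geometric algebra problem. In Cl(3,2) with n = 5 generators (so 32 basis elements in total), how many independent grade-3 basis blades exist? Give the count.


Number of grade-k basis blades in Cl(p,q) with n = p + q is C(n, k).
n = 3 + 2 = 5
C(5, 3) = 5! / (3! * 2!)
= 120 / (6 * 2)
= 10


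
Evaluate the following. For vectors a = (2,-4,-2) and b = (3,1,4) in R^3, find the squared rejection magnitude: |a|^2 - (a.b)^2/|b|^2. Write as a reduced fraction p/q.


|a|^2 = 2^2 + (-4)^2 + (-2)^2 = 24
|b|^2 = 3^2 + 1^2 + 4^2 = 26
a . b = 2*3 + (-4)*1 + (-2)*4 = -6
(a.b)^2 = (-6)^2 = 36
|rej|^2 = 24 - 36/26
= (624 - 36)/26
= 588/26
In lowest terms: 294/13


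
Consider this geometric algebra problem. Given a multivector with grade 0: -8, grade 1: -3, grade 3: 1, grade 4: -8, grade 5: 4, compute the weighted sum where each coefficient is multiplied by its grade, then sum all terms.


Grade-weighted sum = sum of grade_k * coefficient_k
0*(-8) = 0
1*(-3) = -3
3*1 = 3
4*(-8) = -32
5*4 = 20
Total = 0 + (-3) + 3 + (-32) + 20 = -12


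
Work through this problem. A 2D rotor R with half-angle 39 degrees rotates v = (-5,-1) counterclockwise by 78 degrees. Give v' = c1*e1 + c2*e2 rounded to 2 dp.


Rotor R = cos(39deg) - sin(39deg)*e12
Rotation angle theta = 2 * 39 = 78 degrees
v' = R*v*~R rotates v by theta.
cos(78deg) = 0.2079, sin(78deg) = 0.9781
v'_1 = -5*cos(78deg) - (-1)*sin(78deg)
= -5*0.2079 - (-1)*0.9781
= -0.06
v'_2 = -5*sin(78deg) + (-1)*cos(78deg)
= -5*0.9781 + (-1)*0.2079
= -5.10
v' = -0.06*e1 - 5.10*e2


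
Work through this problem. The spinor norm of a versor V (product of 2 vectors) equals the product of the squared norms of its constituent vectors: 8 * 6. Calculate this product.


Spinor norm N(V) = |v1|^2 * |v2|^2 * ... * |v2|^2
= 8 * 6
Running product: 8, 48
N(V) = 48


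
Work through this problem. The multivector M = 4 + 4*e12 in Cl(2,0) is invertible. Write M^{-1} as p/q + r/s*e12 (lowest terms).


M = 4 + 4*e12, where e12^2 = -1.
Since M commutes with its reverse ~M = a - b*e12, M * ~M = a^2 - b^2*e12^2 = a^2 + b^2.
So M^{-1} = ~M / (a^2 + b^2) = (a - b*e12)/(a^2 + b^2).
a^2 + b^2 = 16 + 16 = 32
Scalar part = 4/32 = 1/8
Bivector coeff = -4/32 = -1/8
M^{-1} = 1/8 - 1/8*e12


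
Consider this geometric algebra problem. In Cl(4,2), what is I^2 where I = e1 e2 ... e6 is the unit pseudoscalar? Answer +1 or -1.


The pseudoscalar I = e1...e_n (product of all n generators) of Cl(p,q) satisfies I^2 = (-1)^(q + n(n-1)/2).
p = 4, q = 2, n = p + q = 6
n(n-1)/2 = 6 * 5 / 2 = 15
Exponent = q + n(n-1)/2 = 2 + 15 = 17
I^2 = (-1)^17 = -1


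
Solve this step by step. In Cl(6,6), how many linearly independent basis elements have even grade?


Even subalgebra dimension = 2^(n-1)
n = 6 + 6 = 12
2^(12 - 1) = 2^11 = 2048
Verification: sum of C(12,k) for even k = 1 + 66 + 495 + 924 + 495 + 66 + 1 = 2048
Result = 2048


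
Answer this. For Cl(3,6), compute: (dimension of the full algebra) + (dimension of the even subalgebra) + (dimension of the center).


n = 3 + 6 = 9
Total dim = 2^9 = 512
Even subalgebra dim = 2^8 = 256
n is odd, so center dim = 2
Sum = 512 + 256 + 2 = 770


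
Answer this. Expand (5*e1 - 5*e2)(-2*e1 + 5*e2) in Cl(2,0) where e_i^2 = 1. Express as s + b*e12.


Expand: (5*e1 - 5*e2)(-2*e1 + 5*e2)
= 5*(-2)*e1e1 + 5*5*e1e2 + (-5)*(-2)*e2e1 + (-5)*5*e2e2
Using e1^2 = e2^2 = 1, e2e1 = -e1e2:
Scalar part s = 5*(-2) + (-5)*5 = -10 + (-25) = -35
Bivector part b = 5*5 - (-5)*(-2) = 25 - 10 = 15
uv = -35 + 15*e12


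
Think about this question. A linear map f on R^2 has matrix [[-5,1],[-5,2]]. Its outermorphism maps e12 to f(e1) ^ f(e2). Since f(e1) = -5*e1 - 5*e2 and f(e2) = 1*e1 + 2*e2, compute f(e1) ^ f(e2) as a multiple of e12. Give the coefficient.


The outermorphism of a linear map f sends e1^e2 to f(e1)^f(e2).
f(e1) = -5*e1 - 5*e2
f(e2) = 1*e1 + 2*e2
f(e1) ^ f(e2) = (-5*e1 - 5*e2) ^ (1*e1 + 2*e2)
= (-5)*2*e12 + (-5)*1*e21
= (-10 - (-5))*e12
= -5*e12
Coefficient = -5


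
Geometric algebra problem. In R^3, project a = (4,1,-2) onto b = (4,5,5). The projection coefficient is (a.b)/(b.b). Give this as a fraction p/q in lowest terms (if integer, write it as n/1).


Projection coefficient = (a . b) / (b . b)
a . b = 4*4 + 1*5 + (-2)*5
= 16 + 5 + (-10) = 11
b . b = 4^2 + 5^2 + 5^2
= 16 + 25 + 25 = 66
Coefficient = 11/66
In lowest terms: 1/6


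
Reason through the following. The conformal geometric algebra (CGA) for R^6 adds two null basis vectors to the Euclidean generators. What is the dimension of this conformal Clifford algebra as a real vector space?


The conformal model of R^6 uses Cl(7,1): the 6 Euclidean generators plus two extra orthogonal generators e+ (e+^2 = +1) and e- (e-^2 = -1), from which the null vectors e0, einf are built.
Number of generators m = 6 + 2 = 8.
dim Cl(p,q) = 2^m = 2^8 = 256


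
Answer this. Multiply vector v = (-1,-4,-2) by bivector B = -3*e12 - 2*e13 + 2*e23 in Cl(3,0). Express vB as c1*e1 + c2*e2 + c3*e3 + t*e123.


vB has grade-1 (vector) and grade-3 (trivector) parts: vB = (v _| B) + (v ^ B).
Vector part <vB>_1:
  e1: -v2*b12 - v3*b13 = -(-4)*(-3) - (-2)*(-2) = -16
  e2: v1*b12 - v3*b23 = (-1)*(-3) - (-2)*(2) = 7
  e3: v1*b13 + v2*b23 = (-1)*(-2) + (-4)*(2) = -6
Trivector part <vB>_3:
  e123: v1*b23 - v2*b13 + v3*b12 = (-1)*(2) - (-4)*(-2) + (-2)*(-3) = -4
vB = -16*e1 + 7*e2 - 6*e3 - 4*e123


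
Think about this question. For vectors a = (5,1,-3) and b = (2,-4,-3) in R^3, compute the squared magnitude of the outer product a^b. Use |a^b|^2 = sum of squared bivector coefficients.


a wedge b = (a1*b2 - a2*b1)*e12 + (a1*b3 - a3*b1)*e13 + (a2*b3 - a3*b2)*e23
e12 coeff: 5*(-4) - 1*2 = -20 - 2 = -22
e13 coeff: 5*(-3) - (-3)*2 = -15 - (-6) = -9
e23 coeff: 1*(-3) - (-3)*(-4) = -3 - 12 = -15
|a wedge b|^2 = (-22)^2 + (-9)^2 + (-15)^2
= 484 + 81 + 225
= 790


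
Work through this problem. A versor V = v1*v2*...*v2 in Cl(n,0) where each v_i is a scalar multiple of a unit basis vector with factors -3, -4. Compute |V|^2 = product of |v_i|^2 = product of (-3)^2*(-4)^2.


Each vector v_i has |v_i|^2 = s_i^2
Squared scales: (-3)^2 = 9, (-4)^2 = 16
|V|^2 = 9 * 16
= 144


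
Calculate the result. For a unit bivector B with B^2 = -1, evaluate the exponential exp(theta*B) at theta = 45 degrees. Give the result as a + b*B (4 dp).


For a unit bivector B with B^2 = -1, the exponential series gives
e^(theta*B) = cos(theta) + sin(theta)*B (the GA analogue of Euler's formula).
theta = 45 degrees = 0.785398 rad
cos(45 deg) = 0.7071
sin(45 deg) = 0.7071
exp(theta*B) = 0.7071 + 0.7071*B


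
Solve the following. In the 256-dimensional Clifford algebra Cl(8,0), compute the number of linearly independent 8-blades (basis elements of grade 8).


Number of grade-k basis blades in Cl(p,q) with n = p + q is C(n, k).
n = 8 + 0 = 8
C(8, 8) = 8! / (8! * 0!)
= 40320 / (40320 * 1)
= 1


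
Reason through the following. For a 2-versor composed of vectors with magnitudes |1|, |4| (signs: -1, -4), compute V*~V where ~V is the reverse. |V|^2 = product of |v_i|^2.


Each vector v_i has |v_i|^2 = s_i^2
Squared scales: (-1)^2 = 1, (-4)^2 = 16
|V|^2 = 1 * 16
= 16


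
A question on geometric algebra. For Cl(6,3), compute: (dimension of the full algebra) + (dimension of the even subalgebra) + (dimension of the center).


n = 6 + 3 = 9
Total dim = 2^9 = 512
Even subalgebra dim = 2^8 = 256
n is odd, so center dim = 2
Sum = 512 + 256 + 2 = 770


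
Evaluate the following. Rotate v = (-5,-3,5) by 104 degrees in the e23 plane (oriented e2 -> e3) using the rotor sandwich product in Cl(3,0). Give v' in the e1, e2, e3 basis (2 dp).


Rotor R = cos(52deg) - sin(52deg)*e23
Rotation angle theta = 2 * 52 = 104 degrees in the e23 plane (e2 -> e3).
The component perpendicular to the plane (e1) is invariant: v'_1 = v1 = -5.00
cos(104deg) = -0.2419, sin(104deg) = 0.9703
v'_2 = v2*cos(theta) - v3*sin(theta) = -3*(-0.2419) - 5*0.9703 = -4.13
v'_3 = v2*sin(theta) + v3*cos(theta) = -3*0.9703 + 5*(-0.2419) = -4.12
v' = -5.00*e1 - 4.13*e2 - 4.12*e3


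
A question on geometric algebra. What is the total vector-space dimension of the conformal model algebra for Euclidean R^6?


The conformal model of R^6 uses Cl(7,1): the 6 Euclidean generators plus two extra orthogonal generators e+ (e+^2 = +1) and e- (e-^2 = -1), from which the null vectors e0, einf are built.
Number of generators m = 6 + 2 = 8.
dim Cl(p,q) = 2^m = 2^8 = 256


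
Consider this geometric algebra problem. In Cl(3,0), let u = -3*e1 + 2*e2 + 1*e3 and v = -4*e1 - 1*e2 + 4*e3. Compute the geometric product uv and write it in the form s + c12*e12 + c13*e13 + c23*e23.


In Cl(3,0): e_i^2 = 1, e_ie_j = -e_je_i for i != j.
Scalar part = u . v = (-3)*(-4) + 2*(-1) + 1*4
= 12 + (-2) + 4 = 14
e12 coeff = (-3)*(-1) - 2*(-4) = 3 - (-8) = 11
e13 coeff = (-3)*4 - 1*(-4) = -12 - (-4) = -8
e23 coeff = 2*4 - 1*(-1) = 8 - (-1) = 9
uv = 14 + 11*e12 - 8*e13 + 9*e23


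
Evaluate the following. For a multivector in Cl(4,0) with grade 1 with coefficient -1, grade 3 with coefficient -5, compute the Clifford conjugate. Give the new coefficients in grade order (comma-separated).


Clifford conjugate sign for grade k: (-1)^(k(k+1)/2)
Grade 1: (-1)^(1*2/2) = (-1)^1 = -1, coeff -1 -> 1
Grade 3: (-1)^(3*4/2) = (-1)^6 = 1, coeff -5 -> -5
Conjugated coefficients: 1, -5


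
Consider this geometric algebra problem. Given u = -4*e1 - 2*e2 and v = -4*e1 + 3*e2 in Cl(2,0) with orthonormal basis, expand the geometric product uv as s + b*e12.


Expand: (-4*e1 - 2*e2)(-4*e1 + 3*e2)
= (-4)*(-4)*e1e1 + (-4)*3*e1e2 + (-2)*(-4)*e2e1 + (-2)*3*e2e2
Using e1^2 = e2^2 = 1, e2e1 = -e1e2:
Scalar part s = (-4)*(-4) + (-2)*3 = 16 + (-6) = 10
Bivector part b = (-4)*3 - (-2)*(-4) = -12 - 8 = -20
uv = 10 - 20*e12


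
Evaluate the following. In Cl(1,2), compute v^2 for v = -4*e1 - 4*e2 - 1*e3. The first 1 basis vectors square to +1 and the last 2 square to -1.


v^2 = sum of c_i^2 * e_i^2
Positive signature terms (e_i^2 = +1): (-4)^2 = 16
Negative signature terms (e_j^2 = -1): (-4)^2 + (-1)^2 = 17
v^2 = 16 - 17 = -1


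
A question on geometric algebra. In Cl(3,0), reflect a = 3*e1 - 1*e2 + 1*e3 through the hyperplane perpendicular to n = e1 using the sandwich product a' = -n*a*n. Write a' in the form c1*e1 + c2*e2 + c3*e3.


Reflection formula: a' = -n*a*n, with n = e1 (unit vector, n^2 = 1).
For reflection through hyperplane perp to e1:
The component along e1 flips sign, others stay.
a = (3, -1, 1)
a' = (-3, -1, 1)
a' = -3*e1 - 1*e2 + 1*e3


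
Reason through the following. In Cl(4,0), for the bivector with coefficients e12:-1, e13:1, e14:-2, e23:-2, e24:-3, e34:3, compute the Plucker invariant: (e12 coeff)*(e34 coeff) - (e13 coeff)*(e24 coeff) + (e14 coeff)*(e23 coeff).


Plucker relation: af - be + cd
a*f = (-1)*3 = -3
b*e = 1*(-3) = -3
c*d = (-2)*(-2) = 4
af - be + cd = -3 - (-3) + 4
= 4


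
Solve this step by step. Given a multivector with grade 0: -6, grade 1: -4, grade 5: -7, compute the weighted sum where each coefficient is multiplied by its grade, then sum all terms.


Grade-weighted sum = sum of grade_k * coefficient_k
0*(-6) = 0
1*(-4) = -4
5*(-7) = -35
Total = 0 + (-4) + (-35) = -39


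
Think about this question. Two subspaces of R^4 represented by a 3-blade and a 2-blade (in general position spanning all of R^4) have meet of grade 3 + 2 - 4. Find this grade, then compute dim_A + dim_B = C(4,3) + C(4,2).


Meet grade = grade(A) + grade(B) - n
= 3 + 2 - 4 = 1
C(4,3) = 4
C(4,2) = 6
dim_A + dim_B = 4 + 6 = 10


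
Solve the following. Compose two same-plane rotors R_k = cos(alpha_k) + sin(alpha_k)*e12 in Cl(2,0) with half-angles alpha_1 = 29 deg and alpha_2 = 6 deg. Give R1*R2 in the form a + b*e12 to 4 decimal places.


Same-plane rotors commute and their half-angles add:
R1*R2 = cos(a1 + a2) + sin(a1 + a2)*e12.
a1 + a2 = 29 + 6 = 35 deg
cos(35 deg) = 0.8192
sin(35 deg) = 0.5736
R1*R2 = 0.8192 + 0.5736*e12


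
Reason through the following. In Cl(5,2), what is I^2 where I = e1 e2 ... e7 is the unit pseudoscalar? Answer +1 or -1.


The pseudoscalar I = e1...e_n (product of all n generators) of Cl(p,q) satisfies I^2 = (-1)^(q + n(n-1)/2).
p = 5, q = 2, n = p + q = 7
n(n-1)/2 = 7 * 6 / 2 = 21
Exponent = q + n(n-1)/2 = 2 + 21 = 23
I^2 = (-1)^23 = -1


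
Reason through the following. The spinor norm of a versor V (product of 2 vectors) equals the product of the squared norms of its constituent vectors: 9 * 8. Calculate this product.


Spinor norm N(V) = |v1|^2 * |v2|^2 * ... * |v2|^2
= 9 * 8
Running product: 9, 72
N(V) = 72


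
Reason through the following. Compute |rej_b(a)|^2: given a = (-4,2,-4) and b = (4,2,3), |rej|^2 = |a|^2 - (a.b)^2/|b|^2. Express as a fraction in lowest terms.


|a|^2 = (-4)^2 + 2^2 + (-4)^2 = 36
|b|^2 = 4^2 + 2^2 + 3^2 = 29
a . b = (-4)*4 + 2*2 + (-4)*3 = -24
(a.b)^2 = (-24)^2 = 576
|rej|^2 = 36 - 576/29
= (1044 - 576)/29
= 468/29
In lowest terms: 468/29


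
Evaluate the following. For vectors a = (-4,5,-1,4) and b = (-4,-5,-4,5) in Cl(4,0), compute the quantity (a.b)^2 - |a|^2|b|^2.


a . b = (-4)*(-4) + 5*(-5) + (-1)*(-4) + 4*5
= 16 + (-25) + 4 + 20 = 15
|a|^2 = (-4)^2 + 5^2 + (-1)^2 + 4^2 = 58
|b|^2 = (-4)^2 + (-5)^2 + (-4)^2 + 5^2 = 82
(a.b)^2 = 15^2 = 225
|a|^2 * |b|^2 = 58 * 82 = 4756
Result = 225 - 4756 = -4531


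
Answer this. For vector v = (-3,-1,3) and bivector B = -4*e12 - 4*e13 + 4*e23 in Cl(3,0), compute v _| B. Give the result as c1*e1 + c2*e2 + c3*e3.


Left contraction v _| B = <vB>_1 (grade-1 part of the geometric product vB).
Using e1_|e12 = e2, e2_|e12 = -e1, e1_|e13 = e3, e3_|e13 = -e1, e2_|e23 = e3, e3_|e23 = -e2:
e1 coeff: -v2*b12 - v3*b13 = -(-1)*(-4) - (3)*(-4) = 8
e2 coeff: v1*b12 - v3*b23 = (-3)*(-4) - (3)*(4) = 0
e3 coeff: v1*b13 + v2*b23 = (-3)*(-4) + (-1)*(4) = 8
v _| B = 8*e1 + 0*e2 + 8*e3


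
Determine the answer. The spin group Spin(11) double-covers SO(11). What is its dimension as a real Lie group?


Spin(n) double-covers SO(n); both have Lie algebra so(n) of dimension n(n-1)/2.
n = 11
n(n-1) = 11 * 10 = 110
dim Spin(11) = 110/2 = 55


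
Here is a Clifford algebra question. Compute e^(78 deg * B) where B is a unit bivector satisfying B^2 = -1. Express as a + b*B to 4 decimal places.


For a unit bivector B with B^2 = -1, the exponential series gives
e^(theta*B) = cos(theta) + sin(theta)*B (the GA analogue of Euler's formula).
theta = 78 degrees = 1.361357 rad
cos(78 deg) = 0.2079
sin(78 deg) = 0.9781
exp(theta*B) = 0.2079 + 0.9781*B


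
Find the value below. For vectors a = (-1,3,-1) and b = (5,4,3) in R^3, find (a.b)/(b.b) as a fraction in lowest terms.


Projection coefficient = (a . b) / (b . b)
a . b = (-1)*5 + 3*4 + (-1)*3
= -5 + 12 + (-3) = 4
b . b = 5^2 + 4^2 + 3^2
= 25 + 16 + 9 = 50
Coefficient = 4/50
In lowest terms: 2/25


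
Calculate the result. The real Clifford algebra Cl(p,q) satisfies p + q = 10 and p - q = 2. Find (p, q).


We need p + q = 10 and p - q = 2.
Adding: 2p = 10 + 2 = 12, so p = 6.
Then q = 10 - 6 = 4.
(p, q) = (6, 4)


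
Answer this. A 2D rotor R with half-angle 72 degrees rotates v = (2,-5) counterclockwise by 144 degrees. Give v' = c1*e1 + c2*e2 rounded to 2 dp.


Rotor R = cos(72deg) - sin(72deg)*e12
Rotation angle theta = 2 * 72 = 144 degrees
v' = R*v*~R rotates v by theta.
cos(144deg) = -0.8090, sin(144deg) = 0.5878
v'_1 = 2*cos(144deg) - (-5)*sin(144deg)
= 2*(-0.8090) - (-5)*0.5878
= 1.32
v'_2 = 2*sin(144deg) + (-5)*cos(144deg)
= 2*0.5878 + (-5)*(-0.8090)
= 5.22
v' = 1.32*e1 + 5.22*e2


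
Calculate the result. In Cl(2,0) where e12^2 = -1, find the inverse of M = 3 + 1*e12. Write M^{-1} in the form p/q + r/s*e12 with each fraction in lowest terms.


M = 3 + 1*e12, where e12^2 = -1.
Since M commutes with its reverse ~M = a - b*e12, M * ~M = a^2 - b^2*e12^2 = a^2 + b^2.
So M^{-1} = ~M / (a^2 + b^2) = (a - b*e12)/(a^2 + b^2).
a^2 + b^2 = 9 + 1 = 10
Scalar part = 3/10 = 3/10
Bivector coeff = -1/10 = -1/10
M^{-1} = 3/10 - 1/10*e12


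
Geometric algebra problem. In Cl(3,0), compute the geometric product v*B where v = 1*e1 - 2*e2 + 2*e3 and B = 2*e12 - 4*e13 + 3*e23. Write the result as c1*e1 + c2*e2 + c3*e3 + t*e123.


vB has grade-1 (vector) and grade-3 (trivector) parts: vB = (v _| B) + (v ^ B).
Vector part <vB>_1:
  e1: -v2*b12 - v3*b13 = -(-2)*(2) - (2)*(-4) = 12
  e2: v1*b12 - v3*b23 = (1)*(2) - (2)*(3) = -4
  e3: v1*b13 + v2*b23 = (1)*(-4) + (-2)*(3) = -10
Trivector part <vB>_3:
  e123: v1*b23 - v2*b13 + v3*b12 = (1)*(3) - (-2)*(-4) + (2)*(2) = -1
vB = 12*e1 - 4*e2 - 10*e3 - 1*e123


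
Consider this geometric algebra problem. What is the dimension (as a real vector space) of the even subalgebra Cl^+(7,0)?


Even subalgebra dimension = 2^(n-1)
n = 7 + 0 = 7
2^(7 - 1) = 2^6 = 64
Verification: sum of C(7,k) for even k = 1 + 21 + 35 + 7 = 64
Result = 64


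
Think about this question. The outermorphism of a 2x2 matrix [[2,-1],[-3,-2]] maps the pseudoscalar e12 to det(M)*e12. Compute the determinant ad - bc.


The outermorphism of a linear map f sends e1^e2 to f(e1)^f(e2).
f(e1) = 2*e1 - 3*e2
f(e2) = -1*e1 - 2*e2
f(e1) ^ f(e2) = (2*e1 - 3*e2) ^ (-1*e1 - 2*e2)
= 2*(-2)*e12 + (-3)*(-1)*e21
= (-4 - 3)*e12
= -7*e12
Coefficient = -7


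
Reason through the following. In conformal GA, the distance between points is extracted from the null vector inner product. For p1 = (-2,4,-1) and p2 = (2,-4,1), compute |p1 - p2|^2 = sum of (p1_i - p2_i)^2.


p1 - p2 = (-4, 8, -2)
|p1 - p2|^2 = (-4)^2 + 8^2 + (-2)^2
= 16 + 64 + 4
= 84


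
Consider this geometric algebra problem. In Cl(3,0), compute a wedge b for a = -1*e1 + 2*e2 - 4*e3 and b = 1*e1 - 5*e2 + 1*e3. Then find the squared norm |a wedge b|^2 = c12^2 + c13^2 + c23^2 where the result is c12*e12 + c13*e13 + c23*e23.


a wedge b = (a1*b2 - a2*b1)*e12 + (a1*b3 - a3*b1)*e13 + (a2*b3 - a3*b2)*e23
e12 coeff: (-1)*(-5) - 2*1 = 5 - 2 = 3
e13 coeff: (-1)*1 - (-4)*1 = -1 - (-4) = 3
e23 coeff: 2*1 - (-4)*(-5) = 2 - 20 = -18
|a wedge b|^2 = 3^2 + 3^2 + (-18)^2
= 9 + 9 + 324
= 342


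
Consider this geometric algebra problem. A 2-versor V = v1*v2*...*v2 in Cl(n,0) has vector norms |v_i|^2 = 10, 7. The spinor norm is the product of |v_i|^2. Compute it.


Spinor norm N(V) = |v1|^2 * |v2|^2 * ... * |v2|^2
= 10 * 7
Running product: 10, 70
N(V) = 70


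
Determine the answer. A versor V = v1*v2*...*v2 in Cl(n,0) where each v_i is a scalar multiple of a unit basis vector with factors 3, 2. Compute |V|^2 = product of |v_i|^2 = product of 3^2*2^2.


Each vector v_i has |v_i|^2 = s_i^2
Squared scales: 3^2 = 9, 2^2 = 4
|V|^2 = 9 * 4
= 36


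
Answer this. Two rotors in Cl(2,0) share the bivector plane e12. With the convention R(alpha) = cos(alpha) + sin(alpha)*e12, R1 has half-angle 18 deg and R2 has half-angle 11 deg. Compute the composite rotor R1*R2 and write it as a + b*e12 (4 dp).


Same-plane rotors commute and their half-angles add:
R1*R2 = cos(a1 + a2) + sin(a1 + a2)*e12.
a1 + a2 = 18 + 11 = 29 deg
cos(29 deg) = 0.8746
sin(29 deg) = 0.4848
R1*R2 = 0.8746 + 0.4848*e12


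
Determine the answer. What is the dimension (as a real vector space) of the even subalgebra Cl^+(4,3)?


Even subalgebra dimension = 2^(n-1)
n = 4 + 3 = 7
2^(7 - 1) = 2^6 = 64
Verification: sum of C(7,k) for even k = 1 + 21 + 35 + 7 = 64
Result = 64


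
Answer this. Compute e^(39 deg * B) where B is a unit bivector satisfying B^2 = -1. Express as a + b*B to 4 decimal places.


For a unit bivector B with B^2 = -1, the exponential series gives
e^(theta*B) = cos(theta) + sin(theta)*B (the GA analogue of Euler's formula).
theta = 39 degrees = 0.680678 rad
cos(39 deg) = 0.7771
sin(39 deg) = 0.6293
exp(theta*B) = 0.7771 + 0.6293*B


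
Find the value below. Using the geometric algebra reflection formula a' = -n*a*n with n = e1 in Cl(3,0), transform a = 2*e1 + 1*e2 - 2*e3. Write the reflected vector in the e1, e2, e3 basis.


Reflection formula: a' = -n*a*n, with n = e1 (unit vector, n^2 = 1).
For reflection through hyperplane perp to e1:
The component along e1 flips sign, others stay.
a = (2, 1, -2)
a' = (-2, 1, -2)
a' = -2*e1 + 1*e2 - 2*e3


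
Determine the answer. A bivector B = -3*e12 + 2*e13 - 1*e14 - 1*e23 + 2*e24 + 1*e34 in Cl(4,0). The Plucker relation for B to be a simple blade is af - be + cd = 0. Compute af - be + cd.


Plucker relation: af - be + cd
a*f = (-3)*1 = -3
b*e = 2*2 = 4
c*d = (-1)*(-1) = 1
af - be + cd = -3 - 4 + 1
= -6


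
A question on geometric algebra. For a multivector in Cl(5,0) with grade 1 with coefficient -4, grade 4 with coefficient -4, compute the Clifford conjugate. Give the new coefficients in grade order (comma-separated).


Clifford conjugate sign for grade k: (-1)^(k(k+1)/2)
Grade 1: (-1)^(1*2/2) = (-1)^1 = -1, coeff -4 -> 4
Grade 4: (-1)^(4*5/2) = (-1)^10 = 1, coeff -4 -> -4
Conjugated coefficients: 4, -4


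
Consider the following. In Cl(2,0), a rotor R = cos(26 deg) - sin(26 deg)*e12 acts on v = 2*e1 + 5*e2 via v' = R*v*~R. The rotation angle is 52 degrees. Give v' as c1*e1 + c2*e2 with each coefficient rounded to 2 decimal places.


Rotor R = cos(26deg) - sin(26deg)*e12
Rotation angle theta = 2 * 26 = 52 degrees
v' = R*v*~R rotates v by theta.
cos(52deg) = 0.6157, sin(52deg) = 0.7880
v'_1 = 2*cos(52deg) - 5*sin(52deg)
= 2*0.6157 - 5*0.7880
= -2.71
v'_2 = 2*sin(52deg) + 5*cos(52deg)
= 2*0.7880 + 5*0.6157
= 4.65
v' = -2.71*e1 + 4.65*e2


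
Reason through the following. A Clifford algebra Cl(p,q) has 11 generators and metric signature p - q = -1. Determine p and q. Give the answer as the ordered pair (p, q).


We need p + q = 11 and p - q = -1.
Adding: 2p = 11 + (-1) = 10, so p = 5.
Then q = 11 - 5 = 6.
(p, q) = (5, 6)


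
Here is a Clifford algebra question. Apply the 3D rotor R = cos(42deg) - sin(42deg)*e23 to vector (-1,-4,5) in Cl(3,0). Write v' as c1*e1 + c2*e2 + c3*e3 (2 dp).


Rotor R = cos(42deg) - sin(42deg)*e23
Rotation angle theta = 2 * 42 = 84 degrees in the e23 plane (e2 -> e3).
The component perpendicular to the plane (e1) is invariant: v'_1 = v1 = -1.00
cos(84deg) = 0.1045, sin(84deg) = 0.9945
v'_2 = v2*cos(theta) - v3*sin(theta) = -4*0.1045 - 5*0.9945 = -5.39
v'_3 = v2*sin(theta) + v3*cos(theta) = -4*0.9945 + 5*0.1045 = -3.46
v' = -1.00*e1 - 5.39*e2 - 3.46*e3


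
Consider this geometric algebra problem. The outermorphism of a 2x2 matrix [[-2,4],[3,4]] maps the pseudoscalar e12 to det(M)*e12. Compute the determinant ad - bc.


The outermorphism of a linear map f sends e1^e2 to f(e1)^f(e2).
f(e1) = -2*e1 + 3*e2
f(e2) = 4*e1 + 4*e2
f(e1) ^ f(e2) = (-2*e1 + 3*e2) ^ (4*e1 + 4*e2)
= (-2)*4*e12 + 3*4*e21
= (-8 - 12)*e12
= -20*e12
Coefficient = -20


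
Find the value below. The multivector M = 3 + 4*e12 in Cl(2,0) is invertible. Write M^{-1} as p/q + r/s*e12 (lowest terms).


M = 3 + 4*e12, where e12^2 = -1.
Since M commutes with its reverse ~M = a - b*e12, M * ~M = a^2 - b^2*e12^2 = a^2 + b^2.
So M^{-1} = ~M / (a^2 + b^2) = (a - b*e12)/(a^2 + b^2).
a^2 + b^2 = 9 + 16 = 25
Scalar part = 3/25 = 3/25
Bivector coeff = -4/25 = -4/25
M^{-1} = 3/25 - 4/25*e12


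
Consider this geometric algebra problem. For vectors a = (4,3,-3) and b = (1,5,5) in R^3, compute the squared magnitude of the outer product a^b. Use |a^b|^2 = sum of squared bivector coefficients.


a wedge b = (a1*b2 - a2*b1)*e12 + (a1*b3 - a3*b1)*e13 + (a2*b3 - a3*b2)*e23
e12 coeff: 4*5 - 3*1 = 20 - 3 = 17
e13 coeff: 4*5 - (-3)*1 = 20 - (-3) = 23
e23 coeff: 3*5 - (-3)*5 = 15 - (-15) = 30
|a wedge b|^2 = 17^2 + 23^2 + 30^2
= 289 + 529 + 900
= 1718


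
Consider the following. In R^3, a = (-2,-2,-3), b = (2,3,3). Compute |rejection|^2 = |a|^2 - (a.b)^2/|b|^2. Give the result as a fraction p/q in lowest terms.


|a|^2 = (-2)^2 + (-2)^2 + (-3)^2 = 17
|b|^2 = 2^2 + 3^2 + 3^2 = 22
a . b = (-2)*2 + (-2)*3 + (-3)*3 = -19
(a.b)^2 = (-19)^2 = 361
|rej|^2 = 17 - 361/22
= (374 - 361)/22
= 13/22
In lowest terms: 13/22


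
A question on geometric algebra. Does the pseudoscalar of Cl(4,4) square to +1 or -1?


The pseudoscalar I = e1...e_n (product of all n generators) of Cl(p,q) satisfies I^2 = (-1)^(q + n(n-1)/2).
p = 4, q = 4, n = p + q = 8
n(n-1)/2 = 8 * 7 / 2 = 28
Exponent = q + n(n-1)/2 = 4 + 28 = 32
I^2 = (-1)^32 = +1


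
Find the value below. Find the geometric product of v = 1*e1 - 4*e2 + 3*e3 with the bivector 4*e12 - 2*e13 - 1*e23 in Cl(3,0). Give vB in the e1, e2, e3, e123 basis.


vB has grade-1 (vector) and grade-3 (trivector) parts: vB = (v _| B) + (v ^ B).
Vector part <vB>_1:
  e1: -v2*b12 - v3*b13 = -(-4)*(4) - (3)*(-2) = 22
  e2: v1*b12 - v3*b23 = (1)*(4) - (3)*(-1) = 7
  e3: v1*b13 + v2*b23 = (1)*(-2) + (-4)*(-1) = 2
Trivector part <vB>_3:
  e123: v1*b23 - v2*b13 + v3*b12 = (1)*(-1) - (-4)*(-2) + (3)*(4) = 3
vB = 22*e1 + 7*e2 + 2*e3 + 3*e123


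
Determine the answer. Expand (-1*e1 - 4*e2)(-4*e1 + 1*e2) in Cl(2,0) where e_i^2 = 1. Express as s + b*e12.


Expand: (-1*e1 - 4*e2)(-4*e1 + 1*e2)
= (-1)*(-4)*e1e1 + (-1)*1*e1e2 + (-4)*(-4)*e2e1 + (-4)*1*e2e2
Using e1^2 = e2^2 = 1, e2e1 = -e1e2:
Scalar part s = (-1)*(-4) + (-4)*1 = 4 + (-4) = 0
Bivector part b = (-1)*1 - (-4)*(-4) = -1 - 16 = -17
uv = 0 - 17*e12


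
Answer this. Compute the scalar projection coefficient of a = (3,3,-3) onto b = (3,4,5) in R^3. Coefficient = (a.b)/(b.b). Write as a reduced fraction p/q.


Projection coefficient = (a . b) / (b . b)
a . b = 3*3 + 3*4 + (-3)*5
= 9 + 12 + (-15) = 6
b . b = 3^2 + 4^2 + 5^2
= 9 + 16 + 25 = 50
Coefficient = 6/50
In lowest terms: 3/25
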